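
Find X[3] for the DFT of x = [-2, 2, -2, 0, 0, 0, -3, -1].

X[3] = Σ(n=0 to 7) x[n] · ω_8^(3n) where ω_8 = e^(-2πi/8)
= (-2)·ω_8^0 + (2)·ω_8^3 + (-2)·ω_8^6 + (0)·ω_8^9 + (0)·ω_8^12 + (0)·ω_8^15 + (-3)·ω_8^18 + (-1)·ω_8^21

X[3] = -2.7071-1.1213i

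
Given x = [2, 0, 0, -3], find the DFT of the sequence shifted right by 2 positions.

Time shift by 2: X_shifted[k] = ω_4^(2k) · X[k]
Shifted x = [0, -3, 2, 0]

DFT(x[n-2]) = [-1, -2+3i, 5, -2-3i]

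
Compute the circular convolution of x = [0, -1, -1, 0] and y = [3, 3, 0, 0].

(x ⊛ y)[n] = Σ(m=0 to 3) x[m] · y[(n-m) mod 4]

Computing each output sample:
(x ⊛ y)[0] = 0
(x ⊛ y)[1] = -3
(x ⊛ y)[2] = -6
(x ⊛ y)[3] = -3

x ⊛ y = [0, -3, -6, -3]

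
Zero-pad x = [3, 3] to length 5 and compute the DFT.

Original 2-point DFT: [6, 0]
Zero-padded 5-point DFT provides frequency interpolation.

DFT_5([x, 0, ...]) = [6, 3.9271-2.8532i, 0.5729-1.7634i, 0.5729+1.7634i, 3.9271+2.8532i]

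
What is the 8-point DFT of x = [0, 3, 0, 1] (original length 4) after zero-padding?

Original 4-point DFT: [4, -2i, -4, 2i]
Zero-padded 8-point DFT provides frequency interpolation.

DFT_8([x, 0, ...]) = [4, 1.4142-2.8284i, -2i, -1.4142-2.8284i, -4, -1.4142+2.8284i, 2i, 1.4142+2.8284i]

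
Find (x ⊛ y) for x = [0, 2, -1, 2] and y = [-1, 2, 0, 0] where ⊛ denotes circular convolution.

(x ⊛ y)[n] = Σ(m=0 to 3) x[m] · y[(n-m) mod 4]

Computing each output sample:
(x ⊛ y)[0] = 4
(x ⊛ y)[1] = -2
(x ⊛ y)[2] = 5
(x ⊛ y)[3] = -4

x ⊛ y = [4, -2, 5, -4]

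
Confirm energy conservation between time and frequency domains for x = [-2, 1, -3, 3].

Time domain:
Σ|x[n]|² = |-2|² + |1|² + |-3|² + |3|² = 23.0000

Frequency domain:
(1/4)Σ|X[k]|² = (1/4)(|-1|² + |1+2i|² + |-9|² + |1-2i|²) = (1/4)·92.0000 = 23.0000

Both sides agree, confirming Parseval's theorem.

Σ|x[n]|² = (1/N)Σ|X[k]|² = 23.0000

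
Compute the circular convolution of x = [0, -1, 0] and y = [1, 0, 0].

(x ⊛ y)[n] = Σ(m=0 to 2) x[m] · y[(n-m) mod 3]

Computing each output sample:
(x ⊛ y)[0] = 0
(x ⊛ y)[1] = -1
(x ⊛ y)[2] = 0

x ⊛ y = [0, -1, 0]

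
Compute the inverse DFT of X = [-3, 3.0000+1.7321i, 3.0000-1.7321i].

x[n] = (1/3) Σ(k=0 to 2) X[k] · e^(2πikn/3)

Computing each x[n]:
x[0] = 1
x[1] = -3
x[2] = -1

x = [1, -3, -1]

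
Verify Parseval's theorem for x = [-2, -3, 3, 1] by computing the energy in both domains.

Time domain:
Σ|x[n]|² = |-2|² + |-3|² + |3|² + |1|² = 23.0000

Frequency domain:
(1/4)Σ|X[k]|² = (1/4)(|-1|² + |-5+4i|² + |3|² + |-5-4i|²) = (1/4)·92.0000 = 23.0000

Both sides agree, confirming Parseval's theorem.

Σ|x[n]|² = (1/N)Σ|X[k]|² = 23.0000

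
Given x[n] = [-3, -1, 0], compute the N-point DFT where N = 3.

X[k] = Σ(n=0 to 2) x[n] · ω_3^(nk)
where ω_3 = e^(-2πi/3)

Computing each X[k]:
X[0] = -4
X[1] = -2.5000+0.8660i
X[2] = -2.5000-0.8660i

X = [-4, -2.5000+0.8660i, -2.5000-0.8660i]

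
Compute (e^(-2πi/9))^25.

Since ω_9^9 = 1, powers reduce modulo 9.
25 mod 9 = 7
So ω_9^25 = ω_9^7 = e^(-2πi·7/9)

ω_9^25 = ω_9^7 = 0.1736+0.9848i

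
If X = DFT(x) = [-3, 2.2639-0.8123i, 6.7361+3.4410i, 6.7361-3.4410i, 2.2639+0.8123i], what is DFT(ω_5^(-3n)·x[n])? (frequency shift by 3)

Modulation property: DFT(ω_5^(-3n)·x[n]) = X[(k-3) mod 5], so circularly shift X by 3 positions.

X[k-3] = [6.7361+3.4410i, 6.7361-3.4410i, 2.2639+0.8123i, -3, 2.2639-0.8123i]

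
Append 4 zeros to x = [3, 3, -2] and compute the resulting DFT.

Original 3-point DFT: [4, 2.5000-4.3301i, 2.5000+4.3301i]
Zero-padded 7-point DFT provides frequency interpolation.

DFT_7([x, 0, ...]) = [4, 5.3155-0.3956i, 4.1344-3.7926i, -0.9499-2.8653i, -0.9499+2.8653i, 4.1344+3.7926i, 5.3155+0.3956i]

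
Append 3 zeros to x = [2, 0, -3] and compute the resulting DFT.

Original 3-point DFT: [-1, 3.5000-2.5981i, 3.5000+2.5981i]
Zero-padded 6-point DFT provides frequency interpolation.

DFT_6([x, 0, ...]) = [-1, 3.5000+2.5981i, 3.5000-2.5981i, -1, 3.5000+2.5981i, 3.5000-2.5981i]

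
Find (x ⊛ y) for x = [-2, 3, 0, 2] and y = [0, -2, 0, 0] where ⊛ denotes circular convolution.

(x ⊛ y)[n] = Σ(m=0 to 3) x[m] · y[(n-m) mod 4]

Computing each output sample:
(x ⊛ y)[0] = -4
(x ⊛ y)[1] = 4
(x ⊛ y)[2] = -6
(x ⊛ y)[3] = 0

x ⊛ y = [-4, 4, -6, 0]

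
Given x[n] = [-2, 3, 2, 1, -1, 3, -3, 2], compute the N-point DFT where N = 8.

X[k] = Σ(n=0 to 7) x[n] · ω_8^(nk)
where ω_8 = e^(-2πi/8)

Computing each X[k]:
X[0] = 5
X[1] = -0.2929-4.2929i
X[2] = -2-3i
X[3] = -1.7071+5.7071i
X[4] = -13
X[5] = -1.7071-5.7071i
X[6] = -2+3i
X[7] = -0.2929+4.2929i

X = [5, -0.2929-4.2929i, -2-3i, -1.7071+5.7071i, -13, -1.7071-5.7071i, -2+3i, -0.2929+4.2929i]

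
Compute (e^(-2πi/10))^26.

Since ω_10^10 = 1, powers reduce modulo 10.
26 mod 10 = 6
So ω_10^26 = ω_10^6 = e^(-2πi·6/10)

ω_10^26 = ω_10^6 = -0.8090+0.5878i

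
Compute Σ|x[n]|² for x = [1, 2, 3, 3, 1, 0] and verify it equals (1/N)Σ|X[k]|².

Time domain:
Σ|x[n]|² = |1|² + |2|² + |3|² + |3|² + |1|² + |0|² = 24.0000

Frequency domain:
(1/6)Σ|X[k]|² = (1/6)(|10|² + |-3.0000-3.4641i|² + |1|² + |0|² + |1|² + |-3.0000+3.4641i|²) = (1/6)·144.0000 = 24.0000

Both sides agree, confirming Parseval's theorem.

Σ|x[n]|² = (1/N)Σ|X[k]|² = 24.0000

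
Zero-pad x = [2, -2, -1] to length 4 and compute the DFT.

Original 3-point DFT: [-1, 3.5000+0.8660i, 3.5000-0.8660i]
Zero-padded 4-point DFT provides frequency interpolation.

DFT_4([x, 0, ...]) = [-1, 3+2i, 3, 3-2i]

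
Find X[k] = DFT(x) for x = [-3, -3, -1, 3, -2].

X[k] = Σ(n=0 to 4) x[n] · ω_5^(nk)
where ω_5 = e^(-2πi/5)

Computing each X[k]:
X[0] = -6
X[1] = -6.1631+3.3022i
X[2] = 1.6631-3.2164i
X[3] = 1.6631+3.2164i
X[4] = -6.1631-3.3022i

X = [-6, -6.1631+3.3022i, 1.6631-3.2164i, 1.6631+3.2164i, -6.1631-3.3022i]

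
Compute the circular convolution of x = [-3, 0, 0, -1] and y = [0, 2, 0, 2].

(x ⊛ y)[n] = Σ(m=0 to 3) x[m] · y[(n-m) mod 4]

Computing each output sample:
(x ⊛ y)[0] = -2
(x ⊛ y)[1] = -6
(x ⊛ y)[2] = -2
(x ⊛ y)[3] = -6

x ⊛ y = [-2, -6, -2, -6]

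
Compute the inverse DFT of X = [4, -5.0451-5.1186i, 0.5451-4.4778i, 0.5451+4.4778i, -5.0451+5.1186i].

x[n] = (1/5) Σ(k=0 to 4) X[k] · e^(2πikn/5)

Computing each x[n]:
x[0] = -1
x[1] = 3
x[2] = 2
x[3] = 3
x[4] = -3

x = [-1, 3, 2, 3, -3]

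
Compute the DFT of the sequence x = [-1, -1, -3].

X[k] = Σ(n=0 to 2) x[n] · ω_3^(nk)
where ω_3 = e^(-2πi/3)

Computing each X[k]:
X[0] = -5
X[1] = 1.0000-1.7321i
X[2] = 1.0000+1.7321i

X = [-5, 1.0000-1.7321i, 1.0000+1.7321i]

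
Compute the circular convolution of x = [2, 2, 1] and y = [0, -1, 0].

(x ⊛ y)[n] = Σ(m=0 to 2) x[m] · y[(n-m) mod 3]

Computing each output sample:
(x ⊛ y)[0] = -1
(x ⊛ y)[1] = -2
(x ⊛ y)[2] = -2

x ⊛ y = [-1, -2, -2]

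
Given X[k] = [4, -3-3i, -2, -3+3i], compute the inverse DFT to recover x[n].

x[n] = (1/4) Σ(k=0 to 3) X[k] · e^(2πikn/4)

Computing each x[n]:
x[0] = -1
x[1] = 3
x[2] = 2
x[3] = 0

x = [-1, 3, 2, 0]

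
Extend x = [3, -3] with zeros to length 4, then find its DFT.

Original 2-point DFT: [0, 6]
Zero-padded 4-point DFT provides frequency interpolation.

DFT_4([x, 0, ...]) = [0, 3+3i, 6, 3-3i]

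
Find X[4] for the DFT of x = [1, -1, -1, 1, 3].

X[4] = Σ(n=0 to 4) x[n] · ω_5^(4n) where ω_5 = e^(-2πi/5)
= (1)·ω_5^0 + (-1)·ω_5^4 + (-1)·ω_5^8 + (1)·ω_5^12 + (3)·ω_5^16

X[4] = 1.6180-4.9798i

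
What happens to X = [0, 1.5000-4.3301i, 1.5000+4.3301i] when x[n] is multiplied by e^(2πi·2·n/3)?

Modulation property: DFT(ω_3^(-2n)·x[n]) = X[(k-2) mod 3], so circularly shift X by 2 positions.

X[k-2] = [1.5000-4.3301i, 1.5000+4.3301i, 0]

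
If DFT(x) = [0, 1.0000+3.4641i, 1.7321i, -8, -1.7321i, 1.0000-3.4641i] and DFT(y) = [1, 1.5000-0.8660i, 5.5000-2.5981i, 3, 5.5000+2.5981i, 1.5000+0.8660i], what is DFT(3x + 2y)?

By linearity: DFT(3x + 2y) = 3·DFT(x) + 2·DFT(y)
= 3·[0, 1.0000+3.4641i, 1.7321i, -8, -1.7321i, 1.0000-3.4641i] + 2·[1, 1.5000-0.8660i, 5.5000-2.5981i, 3, 5.5000+2.5981i, 1.5000+0.8660i]

Computing element-wise:
Z[0] = 3·(0) + 2·(1) = 2
Z[1] = 3·(1.0000+3.4641i) + 2·(1.5000-0.8660i) = 6.0000+8.6603i
Z[2] = 3·(1.7321i) + 2·(5.5000-2.5981i) = 11.0000+0.0001i
Z[3] = 3·(-8) + 2·(3) = -18
Z[4] = 3·(-1.7321i) + 2·(5.5000+2.5981i) = 11.0000-0.0001i
Z[5] = 3·(1.0000-3.4641i) + 2·(1.5000+0.8660i) = 6.0000-8.6603i

DFT(3x + 2y) = 3·X + 2·Y = [2, 6.0000+8.6603i, 11.0000+0.0001i, -18, 11.0000-0.0001i, 6.0000-8.6603i]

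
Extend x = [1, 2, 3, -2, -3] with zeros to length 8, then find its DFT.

Original 5-point DFT: [1, -0.1180-7.6942i, 2.1180+1.8164i, 2.1180-1.8164i, -0.1180+7.6942i]
Zero-padded 8-point DFT provides frequency interpolation.

DFT_8([x, 0, ...]) = [1, 6.8284-3.0000i, -5-4i, 1.1716+3.0000i, 1, 1.1716-3.0000i, -5+4i, 6.8284+3.0000i]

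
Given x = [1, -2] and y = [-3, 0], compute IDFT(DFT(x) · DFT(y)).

(x ⊛ y)[n] = Σ(m=0 to 1) x[m] · y[(n-m) mod 2]

Computing each output sample:
(x ⊛ y)[0] = -3
(x ⊛ y)[1] = 6

x ⊛ y = [-3, 6]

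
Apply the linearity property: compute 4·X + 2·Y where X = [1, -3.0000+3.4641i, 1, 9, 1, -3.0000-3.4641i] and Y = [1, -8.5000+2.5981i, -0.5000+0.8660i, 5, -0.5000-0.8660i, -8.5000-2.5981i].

By linearity: DFT(4x + 2y) = 4·DFT(x) + 2·DFT(y)
= 4·[1, -3.0000+3.4641i, 1, 9, 1, -3.0000-3.4641i] + 2·[1, -8.5000+2.5981i, -0.5000+0.8660i, 5, -0.5000-0.8660i, -8.5000-2.5981i]

Computing element-wise:
Z[0] = 4·(1) + 2·(1) = 6
Z[1] = 4·(-3.0000+3.4641i) + 2·(-8.5000+2.5981i) = -29.0000+19.0526i
Z[2] = 4·(1) + 2·(-0.5000+0.8660i) = 3.0000+1.7320i
Z[3] = 4·(9) + 2·(5) = 46
Z[4] = 4·(1) + 2·(-0.5000-0.8660i) = 3.0000-1.7320i
Z[5] = 4·(-3.0000-3.4641i) + 2·(-8.5000-2.5981i) = -29.0000-19.0526i

DFT(4x + 2y) = 4·X + 2·Y = [6, -29.0000+19.0526i, 3.0000+1.7320i, 46, 3.0000-1.7320i, -29.0000-19.0526i]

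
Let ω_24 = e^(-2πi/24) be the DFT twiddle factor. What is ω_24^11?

ω_24^11 = e^(-2πi·11/24)
= cos(-2π·11/24) + i·sin(-2π·11/24)
= cos(-22π/24) + i·sin(-22π/24)

ω_24^11 = cos(-22π/24) + i·sin(-22π/24) = -0.9659-0.2588i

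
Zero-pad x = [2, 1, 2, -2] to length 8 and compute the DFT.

Original 4-point DFT: [3, -3i, 5, 3i]
Zero-padded 8-point DFT provides frequency interpolation.

DFT_8([x, 0, ...]) = [3, 4.1213-1.2929i, -3i, -0.1213+2.7071i, 5, -0.1213-2.7071i, 3i, 4.1213+1.2929i]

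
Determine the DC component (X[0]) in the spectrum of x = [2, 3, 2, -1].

X[0] = Σ(n=0 to 3) x[n] · ω_4^0 = Σ x[n]
= (2) + (3) + (2) + (-1)

X[0] = 6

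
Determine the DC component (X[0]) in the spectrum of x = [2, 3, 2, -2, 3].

X[0] = Σ(n=0 to 4) x[n] · ω_5^0 = Σ x[n]
= (2) + (3) + (2) + (-2) + (3)

X[0] = 8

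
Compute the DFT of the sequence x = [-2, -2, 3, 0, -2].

X[k] = Σ(n=0 to 4) x[n] · ω_5^(nk)
where ω_5 = e^(-2πi/5)

Computing each X[k]:
X[0] = -3
X[1] = -5.6631-1.7634i
X[2] = 2.1631+2.8532i
X[3] = 2.1631-2.8532i
X[4] = -5.6631+1.7634i

X = [-3, -5.6631-1.7634i, 2.1631+2.8532i, 2.1631-2.8532i, -5.6631+1.7634i]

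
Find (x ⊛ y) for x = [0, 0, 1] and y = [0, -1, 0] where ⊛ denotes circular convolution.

(x ⊛ y)[n] = Σ(m=0 to 2) x[m] · y[(n-m) mod 3]

Computing each output sample:
(x ⊛ y)[0] = -1
(x ⊛ y)[1] = 0
(x ⊛ y)[2] = 0

x ⊛ y = [-1, 0, 0]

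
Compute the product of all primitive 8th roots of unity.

The primitive 8th roots of unity are ω_8^k for k coprime to 8: k ∈ {1, 3, 5, 7}
Their product equals the constant term of the cyclotomic polynomial Φ_8(x) up to sign.
For n ≥ 3, the product of all primitive nth roots of unity is 1. (For n=1 it is 1; for n=2 it is -1.)

1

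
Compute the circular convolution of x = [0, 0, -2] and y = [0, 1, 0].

(x ⊛ y)[n] = Σ(m=0 to 2) x[m] · y[(n-m) mod 3]

Computing each output sample:
(x ⊛ y)[0] = -2
(x ⊛ y)[1] = 0
(x ⊛ y)[2] = 0

x ⊛ y = [-2, 0, 0]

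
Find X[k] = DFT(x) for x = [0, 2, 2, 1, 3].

X[k] = Σ(n=0 to 4) x[n] · ω_5^(nk)
where ω_5 = e^(-2πi/5)

Computing each X[k]:
X[0] = 8
X[1] = -0.8820+0.3633i
X[2] = -3.1180+1.5388i
X[3] = -3.1180-1.5388i
X[4] = -0.8820-0.3633i

X = [8, -0.8820+0.3633i, -3.1180+1.5388i, -3.1180-1.5388i, -0.8820-0.3633i]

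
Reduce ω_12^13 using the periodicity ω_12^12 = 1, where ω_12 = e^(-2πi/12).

Since ω_12^12 = 1, powers reduce modulo 12.
13 mod 12 = 1
So ω_12^13 = ω_12^1 = e^(-2πi·1/12)

ω_12^13 = ω_12^1 = 0.8660-0.5000i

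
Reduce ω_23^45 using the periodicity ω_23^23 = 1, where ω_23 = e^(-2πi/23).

Since ω_23^23 = 1, powers reduce modulo 23.
45 mod 23 = 22
So ω_23^45 = ω_23^22 = e^(-2πi·22/23)

ω_23^45 = ω_23^22 = 0.9629+0.2698i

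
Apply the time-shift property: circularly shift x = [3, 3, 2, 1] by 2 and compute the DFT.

Time shift by 2: X_shifted[k] = ω_4^(2k) · X[k]
Shifted x = [2, 1, 3, 3]

DFT(x[n-2]) = [9, -1+2i, 1, -1-2i]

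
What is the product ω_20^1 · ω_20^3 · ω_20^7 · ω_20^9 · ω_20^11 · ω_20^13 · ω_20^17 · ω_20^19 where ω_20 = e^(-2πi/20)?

The primitive 20th roots of unity are ω_20^k for k coprime to 20: k ∈ {1, 3, 7, 9, 11, 13, 17, 19}
Their product equals the constant term of the cyclotomic polynomial Φ_20(x) up to sign.
For n ≥ 3, the product of all primitive nth roots of unity is 1. (For n=1 it is 1; for n=2 it is -1.)

1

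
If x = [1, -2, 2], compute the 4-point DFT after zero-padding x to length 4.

Original 3-point DFT: [1, 1.0000+3.4641i, 1.0000-3.4641i]
Zero-padded 4-point DFT provides frequency interpolation.

DFT_4([x, 0, ...]) = [1, -1+2i, 5, -1-2i]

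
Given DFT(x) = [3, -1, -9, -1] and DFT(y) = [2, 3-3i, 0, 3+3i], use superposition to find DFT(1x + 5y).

By linearity: DFT(1x + 5y) = 1·DFT(x) + 5·DFT(y)
= 1·[3, -1, -9, -1] + 5·[2, 3-3i, 0, 3+3i]

Computing element-wise:
Z[0] = 1·(3) + 5·(2) = 13
Z[1] = 1·(-1) + 5·(3-3i) = 14-15i
Z[2] = 1·(-9) + 5·(0) = -9
Z[3] = 1·(-1) + 5·(3+3i) = 14+15i

DFT(1x + 5y) = 1·X + 5·Y = [13, 14-15i, -9, 14+15i]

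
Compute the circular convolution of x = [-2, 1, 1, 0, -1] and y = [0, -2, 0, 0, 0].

(x ⊛ y)[n] = Σ(m=0 to 4) x[m] · y[(n-m) mod 5]

Computing each output sample:
(x ⊛ y)[0] = 2
(x ⊛ y)[1] = 4
(x ⊛ y)[2] = -2
(x ⊛ y)[3] = -2
(x ⊛ y)[4] = 0

x ⊛ y = [2, 4, -2, -2, 0]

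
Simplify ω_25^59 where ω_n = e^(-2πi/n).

Since ω_25^25 = 1, powers reduce modulo 25.
59 mod 25 = 9
So ω_25^59 = ω_25^9 = e^(-2πi·9/25)

ω_25^59 = ω_25^9 = -0.6374-0.7705i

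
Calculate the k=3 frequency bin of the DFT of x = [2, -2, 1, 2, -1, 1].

X[3] = Σ(n=0 to 5) x[n] · ω_6^(3n) where ω_6 = e^(-2πi/6)
= (2)·ω_6^0 + (-2)·ω_6^3 + (1)·ω_6^6 + (2)·ω_6^9 + (-1)·ω_6^12 + (1)·ω_6^15

X[3] = 1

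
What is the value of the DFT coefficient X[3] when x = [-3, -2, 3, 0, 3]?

X[3] = Σ(n=0 to 4) x[n] · ω_5^(3n) where ω_5 = e^(-2πi/5)
= (-3)·ω_5^0 + (-2)·ω_5^3 + (3)·ω_5^6 + (0)·ω_5^9 + (3)·ω_5^12

X[3] = -2.8820-5.7921i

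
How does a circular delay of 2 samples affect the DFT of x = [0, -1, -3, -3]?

Time shift by 2: X_shifted[k] = ω_4^(2k) · X[k]
Shifted x = [-3, -3, 0, -1]

DFT(x[n-2]) = [-7, -3+2i, 1, -3-2i]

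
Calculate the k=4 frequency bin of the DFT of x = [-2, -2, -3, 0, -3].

X[4] = Σ(n=0 to 4) x[n] · ω_5^(4n) where ω_5 = e^(-2πi/5)
= (-2)·ω_5^0 + (-2)·ω_5^4 + (-3)·ω_5^8 + (0)·ω_5^12 + (-3)·ω_5^16

X[4] = -1.1180-0.8123i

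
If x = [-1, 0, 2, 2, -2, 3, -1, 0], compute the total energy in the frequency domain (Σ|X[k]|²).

Parseval: Σ|x[n]|² = (1/N)Σ|X[k]|², so Σ|X[k]|² = N·Σ|x[n]|² = 8·23.0000

Σ|X[k]|² = N·Σ|x[n]|² = 8·23.0000 = 184.0000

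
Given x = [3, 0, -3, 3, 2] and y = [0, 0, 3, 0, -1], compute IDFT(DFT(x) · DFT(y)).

(x ⊛ y)[n] = Σ(m=0 to 4) x[m] · y[(n-m) mod 5]

Computing each output sample:
(x ⊛ y)[0] = 9
(x ⊛ y)[1] = 9
(x ⊛ y)[2] = 6
(x ⊛ y)[3] = -2
(x ⊛ y)[4] = -12

x ⊛ y = [9, 9, 6, -2, -12]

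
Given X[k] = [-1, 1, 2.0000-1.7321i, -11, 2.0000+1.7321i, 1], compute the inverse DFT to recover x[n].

x[n] = (1/6) Σ(k=0 to 5) X[k] · e^(2πikn/6)

Computing each x[n]:
x[0] = -1
x[1] = 2
x[2] = -3
x[3] = 2
x[4] = -2
x[5] = 1

x = [-1, 2, -3, 2, -2, 1]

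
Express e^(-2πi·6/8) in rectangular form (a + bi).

ω_8^6 = e^(-2πi·6/8)
= cos(-2π·6/8) + i·sin(-2π·6/8)
= cos(-12π/8) + i·sin(-12π/8)

ω_8^6 = cos(-12π/8) + i·sin(-12π/8) = 1i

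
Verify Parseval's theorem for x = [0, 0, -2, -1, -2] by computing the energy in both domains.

Time domain:
Σ|x[n]|² = |0|² + |0|² + |-2|² + |-1|² + |-2|² = 9.0000

Frequency domain:
(1/5)Σ|X[k]|² = (1/5)(|-5|² + |1.8090-1.3143i|² + |0.6910-2.1266i|² + |0.6910+2.1266i|² + |1.8090+1.3143i|²) = (1/5)·45.0000 = 9.0000

Both sides agree, confirming Parseval's theorem.

Σ|x[n]|² = (1/N)Σ|X[k]|² = 9.0000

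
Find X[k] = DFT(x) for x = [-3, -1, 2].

X[k] = Σ(n=0 to 2) x[n] · ω_3^(nk)
where ω_3 = e^(-2πi/3)

Computing each X[k]:
X[0] = -2
X[1] = -3.5000+2.5981i
X[2] = -3.5000-2.5981i

X = [-2, -3.5000+2.5981i, -3.5000-2.5981i]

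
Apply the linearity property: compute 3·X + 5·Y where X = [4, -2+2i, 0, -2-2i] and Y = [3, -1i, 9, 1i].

By linearity: DFT(3x + 5y) = 3·DFT(x) + 5·DFT(y)
= 3·[4, -2+2i, 0, -2-2i] + 5·[3, -1i, 9, 1i]

Computing element-wise:
Z[0] = 3·(4) + 5·(3) = 27
Z[1] = 3·(-2+2i) + 5·(-1i) = -6+1i
Z[2] = 3·(0) + 5·(9) = 45
Z[3] = 3·(-2-2i) + 5·(1i) = -6-1i

DFT(3x + 5y) = 3·X + 5·Y = [27, -6+1i, 45, -6-1i]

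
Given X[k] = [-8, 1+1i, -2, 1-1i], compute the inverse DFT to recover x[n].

x[n] = (1/4) Σ(k=0 to 3) X[k] · e^(2πikn/4)

Computing each x[n]:
x[0] = -2
x[1] = -2
x[2] = -3
x[3] = -1

x = [-2, -2, -3, -1]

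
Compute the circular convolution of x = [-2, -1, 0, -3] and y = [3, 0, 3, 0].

(x ⊛ y)[n] = Σ(m=0 to 3) x[m] · y[(n-m) mod 4]

Computing each output sample:
(x ⊛ y)[0] = -6
(x ⊛ y)[1] = -12
(x ⊛ y)[2] = -6
(x ⊛ y)[3] = -12

x ⊛ y = [-6, -12, -6, -12]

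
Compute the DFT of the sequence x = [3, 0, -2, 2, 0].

X[k] = Σ(n=0 to 4) x[n] · ω_5^(nk)
where ω_5 = e^(-2πi/5)

Computing each X[k]:
X[0] = 3
X[1] = 3.0000+2.3511i
X[2] = 3.0000-3.8042i
X[3] = 3.0000+3.8042i
X[4] = 3.0000-2.3511i

X = [3, 3.0000+2.3511i, 3.0000-3.8042i, 3.0000+3.8042i, 3.0000-2.3511i]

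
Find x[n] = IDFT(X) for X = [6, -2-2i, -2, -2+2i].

x[n] = (1/4) Σ(k=0 to 3) X[k] · e^(2πikn/4)

Computing each x[n]:
x[0] = 0
x[1] = 3
x[2] = 2
x[3] = 1

x = [0, 3, 2, 1]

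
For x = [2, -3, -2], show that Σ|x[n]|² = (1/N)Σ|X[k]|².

Time domain:
Σ|x[n]|² = |2|² + |-3|² + |-2|² = 17.0000

Frequency domain:
(1/3)Σ|X[k]|² = (1/3)(|-3|² + |4.5000+0.8660i|² + |4.5000-0.8660i|²) = (1/3)·51.0000 = 17.0000

Both sides agree, confirming Parseval's theorem.

Σ|x[n]|² = (1/N)Σ|X[k]|² = 17.0000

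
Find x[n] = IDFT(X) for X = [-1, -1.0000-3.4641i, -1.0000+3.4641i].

x[n] = (1/3) Σ(k=0 to 2) X[k] · e^(2πikn/3)

Computing each x[n]:
x[0] = -1
x[1] = 2
x[2] = -2

x = [-1, 2, -2]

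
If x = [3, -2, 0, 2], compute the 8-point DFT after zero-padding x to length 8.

Original 4-point DFT: [3, 3+4i, 3, 3-4i]
Zero-padded 8-point DFT provides frequency interpolation.

DFT_8([x, 0, ...]) = [3, 0.1716, 3+4i, 5.8284, 3, 5.8284, 3-4i, 0.1716]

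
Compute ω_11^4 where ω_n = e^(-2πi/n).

ω_11^4 = e^(-2πi·4/11)
= cos(-2π·4/11) + i·sin(-2π·4/11)
= cos(-8π/11) + i·sin(-8π/11)

ω_11^4 = cos(-8π/11) + i·sin(-8π/11) = -0.6549-0.7557i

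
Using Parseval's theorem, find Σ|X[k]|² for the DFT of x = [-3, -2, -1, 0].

Parseval: Σ|x[n]|² = (1/N)Σ|X[k]|², so Σ|X[k]|² = N·Σ|x[n]|² = 4·14.0000

Σ|X[k]|² = N·Σ|x[n]|² = 4·14.0000 = 56.0000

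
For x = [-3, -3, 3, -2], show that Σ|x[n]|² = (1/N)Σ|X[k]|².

Time domain:
Σ|x[n]|² = |-3|² + |-3|² + |3|² + |-2|² = 31.0000

Frequency domain:
(1/4)Σ|X[k]|² = (1/4)(|-5|² + |-6+1i|² + |5|² + |-6-1i|²) = (1/4)·124.0000 = 31.0000

Both sides agree, confirming Parseval's theorem.

Σ|x[n]|² = (1/N)Σ|X[k]|² = 31.0000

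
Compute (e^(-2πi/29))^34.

Since ω_29^29 = 1, powers reduce modulo 29.
34 mod 29 = 5
So ω_29^34 = ω_29^5 = e^(-2πi·5/29)

ω_29^34 = ω_29^5 = 0.4684-0.8835i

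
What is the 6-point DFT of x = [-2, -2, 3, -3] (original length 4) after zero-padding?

Original 4-point DFT: [-4, -5-1i, 6, -5+1i]
Zero-padded 6-point DFT provides frequency interpolation.

DFT_6([x, 0, ...]) = [-4, -1.5000-0.8660i, -5.5000+4.3301i, 6, -5.5000-4.3301i, -1.5000+0.8660i]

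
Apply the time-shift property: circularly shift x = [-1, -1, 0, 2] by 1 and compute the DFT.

Time shift by 1: X_shifted[k] = ω_4^(1k) · X[k]
Shifted x = [2, -1, -1, 0]

DFT(x[n-1]) = [0, 3+1i, 2, 3-1i]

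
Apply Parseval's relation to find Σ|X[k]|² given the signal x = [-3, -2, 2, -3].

Parseval: Σ|x[n]|² = (1/N)Σ|X[k]|², so Σ|X[k]|² = N·Σ|x[n]|² = 4·26.0000

Σ|X[k]|² = N·Σ|x[n]|² = 4·26.0000 = 104.0000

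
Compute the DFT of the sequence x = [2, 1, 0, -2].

X[k] = Σ(n=0 to 3) x[n] · ω_4^(nk)
where ω_4 = e^(-2πi/4)

Computing each X[k]:
X[0] = 1
X[1] = 2-3i
X[2] = 3
X[3] = 2+3i

X = [1, 2-3i, 3, 2+3i]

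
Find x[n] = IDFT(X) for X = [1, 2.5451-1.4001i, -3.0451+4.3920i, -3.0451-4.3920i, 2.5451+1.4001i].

x[n] = (1/5) Σ(k=0 to 4) X[k] · e^(2πikn/5)

Computing each x[n]:
x[0] = 0
x[1] = 1
x[2] = 1
x[3] = -3
x[4] = 2

x = [0, 1, 1, -3, 2]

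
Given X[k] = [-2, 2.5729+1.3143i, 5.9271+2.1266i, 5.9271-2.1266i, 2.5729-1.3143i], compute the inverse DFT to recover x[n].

x[n] = (1/5) Σ(k=0 to 4) X[k] · e^(2πikn/5)

Computing each x[n]:
x[0] = 3
x[1] = -3
x[2] = 0
x[3] = -1
x[4] = -1

x = [3, -3, 0, -1, -1]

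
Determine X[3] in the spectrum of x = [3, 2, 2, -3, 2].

X[3] = Σ(n=0 to 4) x[n] · ω_5^(3n) where ω_5 = e^(-2πi/5)
= (3)·ω_5^0 + (2)·ω_5^3 + (2)·ω_5^6 + (-3)·ω_5^9 + (2)·ω_5^12

X[3] = -0.5451-4.7553i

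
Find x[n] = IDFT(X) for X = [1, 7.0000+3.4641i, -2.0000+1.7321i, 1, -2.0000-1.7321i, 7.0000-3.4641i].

x[n] = (1/6) Σ(k=0 to 5) X[k] · e^(2πikn/6)

Computing each x[n]:
x[0] = 2
x[1] = 0
x[2] = -1
x[3] = -3
x[4] = 0
x[5] = 3

x = [2, 0, -1, -3, 0, 3]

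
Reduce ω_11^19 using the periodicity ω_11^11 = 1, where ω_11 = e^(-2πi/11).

Since ω_11^11 = 1, powers reduce modulo 11.
19 mod 11 = 8
So ω_11^19 = ω_11^8 = e^(-2πi·8/11)

ω_11^19 = ω_11^8 = -0.1423+0.9898i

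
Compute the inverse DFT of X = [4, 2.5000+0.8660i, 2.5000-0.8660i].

x[n] = (1/3) Σ(k=0 to 2) X[k] · e^(2πikn/3)

Computing each x[n]:
x[0] = 3
x[1] = 0
x[2] = 1

x = [3, 0, 1]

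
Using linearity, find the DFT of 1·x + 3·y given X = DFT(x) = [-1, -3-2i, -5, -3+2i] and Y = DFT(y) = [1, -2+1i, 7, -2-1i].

By linearity: DFT(1x + 3y) = 1·DFT(x) + 3·DFT(y)
= 1·[-1, -3-2i, -5, -3+2i] + 3·[1, -2+1i, 7, -2-1i]

Computing element-wise:
Z[0] = 1·(-1) + 3·(1) = 2
Z[1] = 1·(-3-2i) + 3·(-2+1i) = -9+1i
Z[2] = 1·(-5) + 3·(7) = 16
Z[3] = 1·(-3+2i) + 3·(-2-1i) = -9-1i

DFT(1x + 3y) = 1·X + 3·Y = [2, -9+1i, 16, -9-1i]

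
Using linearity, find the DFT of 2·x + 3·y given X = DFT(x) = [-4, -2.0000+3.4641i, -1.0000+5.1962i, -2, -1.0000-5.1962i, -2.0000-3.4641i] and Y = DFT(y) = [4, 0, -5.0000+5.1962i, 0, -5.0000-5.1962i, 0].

By linearity: DFT(2x + 3y) = 2·DFT(x) + 3·DFT(y)
= 2·[-4, -2.0000+3.4641i, -1.0000+5.1962i, -2, -1.0000-5.1962i, -2.0000-3.4641i] + 3·[4, 0, -5.0000+5.1962i, 0, -5.0000-5.1962i, 0]

Computing element-wise:
Z[0] = 2·(-4) + 3·(4) = 4
Z[1] = 2·(-2.0000+3.4641i) + 3·(0) = -4.0000+6.9282i
Z[2] = 2·(-1.0000+5.1962i) + 3·(-5.0000+5.1962i) = -17.0000+25.9810i
Z[3] = 2·(-2) + 3·(0) = -4
Z[4] = 2·(-1.0000-5.1962i) + 3·(-5.0000-5.1962i) = -17.0000-25.9810i
Z[5] = 2·(-2.0000-3.4641i) + 3·(0) = -4.0000-6.9282i

DFT(2x + 3y) = 2·X + 3·Y = [4, -4.0000+6.9282i, -17.0000+25.9810i, -4, -17.0000-25.9810i, -4.0000-6.9282i]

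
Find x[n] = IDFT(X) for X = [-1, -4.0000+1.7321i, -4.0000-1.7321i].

x[n] = (1/3) Σ(k=0 to 2) X[k] · e^(2πikn/3)

Computing each x[n]:
x[0] = -3
x[1] = 0
x[2] = 2

x = [-3, 0, 2]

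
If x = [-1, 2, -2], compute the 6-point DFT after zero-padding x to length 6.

Original 3-point DFT: [-1, -1.0000-3.4641i, -1.0000+3.4641i]
Zero-padded 6-point DFT provides frequency interpolation.

DFT_6([x, 0, ...]) = [-1, 1, -1.0000-3.4641i, -5, -1.0000+3.4641i, 1]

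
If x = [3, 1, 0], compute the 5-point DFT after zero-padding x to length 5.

Original 3-point DFT: [4, 2.5000-0.8660i, 2.5000+0.8660i]
Zero-padded 5-point DFT provides frequency interpolation.

DFT_5([x, 0, ...]) = [4, 3.3090-0.9511i, 2.1910-0.5878i, 2.1910+0.5878i, 3.3090+0.9511i]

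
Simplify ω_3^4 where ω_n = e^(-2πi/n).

Since ω_3^3 = 1, powers reduce modulo 3.
4 mod 3 = 1
So ω_3^4 = ω_3^1 = e^(-2πi·1/3)

ω_3^4 = ω_3^1 = -0.5000-0.8660i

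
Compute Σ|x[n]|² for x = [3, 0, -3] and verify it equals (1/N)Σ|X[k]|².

Time domain:
Σ|x[n]|² = |3|² + |0|² + |-3|² = 18.0000

Frequency domain:
(1/3)Σ|X[k]|² = (1/3)(|0|² + |4.5000-2.5981i|² + |4.5000+2.5981i|²) = (1/3)·54.0000 = 18.0000

Both sides agree, confirming Parseval's theorem.

Σ|x[n]|² = (1/N)Σ|X[k]|² = 18.0000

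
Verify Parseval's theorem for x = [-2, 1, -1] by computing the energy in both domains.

Time domain:
Σ|x[n]|² = |-2|² + |1|² + |-1|² = 6.0000

Frequency domain:
(1/3)Σ|X[k]|² = (1/3)(|-2|² + |-2.0000-1.7321i|² + |-2.0000+1.7321i|²) = (1/3)·18.0000 = 6.0000

Both sides agree, confirming Parseval's theorem.

Σ|x[n]|² = (1/N)Σ|X[k]|² = 6.0000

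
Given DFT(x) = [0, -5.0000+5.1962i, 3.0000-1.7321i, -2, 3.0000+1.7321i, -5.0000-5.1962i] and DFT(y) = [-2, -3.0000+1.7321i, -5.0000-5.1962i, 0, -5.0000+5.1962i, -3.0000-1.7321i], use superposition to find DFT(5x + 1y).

By linearity: DFT(5x + 1y) = 5·DFT(x) + 1·DFT(y)
= 5·[0, -5.0000+5.1962i, 3.0000-1.7321i, -2, 3.0000+1.7321i, -5.0000-5.1962i] + 1·[-2, -3.0000+1.7321i, -5.0000-5.1962i, 0, -5.0000+5.1962i, -3.0000-1.7321i]

Computing element-wise:
Z[0] = 5·(0) + 1·(-2) = -2
Z[1] = 5·(-5.0000+5.1962i) + 1·(-3.0000+1.7321i) = -28.0000+27.7131i
Z[2] = 5·(3.0000-1.7321i) + 1·(-5.0000-5.1962i) = 10.0000-13.8567i
Z[3] = 5·(-2) + 1·(0) = -10
Z[4] = 5·(3.0000+1.7321i) + 1·(-5.0000+5.1962i) = 10.0000+13.8567i
Z[5] = 5·(-5.0000-5.1962i) + 1·(-3.0000-1.7321i) = -28.0000-27.7131i

DFT(5x + 1y) = 5·X + 1·Y = [-2, -28.0000+27.7131i, 10.0000-13.8567i, -10, 10.0000+13.8567i, -28.0000-27.7131i]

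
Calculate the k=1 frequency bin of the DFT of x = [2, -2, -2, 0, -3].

X[1] = Σ(n=0 to 4) x[n] · ω_5^(1n) where ω_5 = e^(-2πi/5)
= (2)·ω_5^0 + (-2)·ω_5^1 + (-2)·ω_5^2 + (0)·ω_5^3 + (-3)·ω_5^4

X[1] = 2.0729+0.2245i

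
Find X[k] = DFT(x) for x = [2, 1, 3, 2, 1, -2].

X[k] = Σ(n=0 to 5) x[n] · ω_6^(nk)
where ω_6 = e^(-2πi/6)

Computing each X[k]:
X[0] = 7
X[1] = -2.5000-4.3301i
X[2] = 2.5000-0.8660i
X[3] = 5
X[4] = 2.5000+0.8660i
X[5] = -2.5000+4.3301i

X = [7, -2.5000-4.3301i, 2.5000-0.8660i, 5, 2.5000+0.8660i, -2.5000+4.3301i]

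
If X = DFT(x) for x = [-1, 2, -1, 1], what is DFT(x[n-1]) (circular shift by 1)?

Time shift by 1: X_shifted[k] = ω_4^(1k) · X[k]
Shifted x = [1, -1, 2, -1]

DFT(x[n-1]) = [1, -1, 5, -1]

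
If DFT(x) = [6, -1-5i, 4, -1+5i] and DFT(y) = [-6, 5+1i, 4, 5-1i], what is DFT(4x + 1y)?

By linearity: DFT(4x + 1y) = 4·DFT(x) + 1·DFT(y)
= 4·[6, -1-5i, 4, -1+5i] + 1·[-6, 5+1i, 4, 5-1i]

Computing element-wise:
Z[0] = 4·(6) + 1·(-6) = 18
Z[1] = 4·(-1-5i) + 1·(5+1i) = 1-19i
Z[2] = 4·(4) + 1·(4) = 20
Z[3] = 4·(-1+5i) + 1·(5-1i) = 1+19i

DFT(4x + 1y) = 4·X + 1·Y = [18, 1-19i, 20, 1+19i]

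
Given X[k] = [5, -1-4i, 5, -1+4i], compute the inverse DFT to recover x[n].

x[n] = (1/4) Σ(k=0 to 3) X[k] · e^(2πikn/4)

Computing each x[n]:
x[0] = 2
x[1] = 2
x[2] = 3
x[3] = -2

x = [2, 2, 3, -2]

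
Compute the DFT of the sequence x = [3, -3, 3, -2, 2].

X[k] = Σ(n=0 to 4) x[n] · ω_5^(nk)
where ω_5 = e^(-2πi/5)

Computing each X[k]:
X[0] = 3
X[1] = 1.8820+1.8164i
X[2] = 4.1180+7.6942i
X[3] = 4.1180-7.6942i
X[4] = 1.8820-1.8164i

X = [3, 1.8820+1.8164i, 4.1180+7.6942i, 4.1180-7.6942i, 1.8820-1.8164i]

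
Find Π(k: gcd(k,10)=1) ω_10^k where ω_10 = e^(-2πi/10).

The primitive 10th roots of unity are ω_10^k for k coprime to 10: k ∈ {1, 3, 7, 9}
Their product equals the constant term of the cyclotomic polynomial Φ_10(x) up to sign.
For n ≥ 3, the product of all primitive nth roots of unity is 1. (For n=1 it is 1; for n=2 it is -1.)

1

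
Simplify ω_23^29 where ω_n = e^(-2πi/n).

Since ω_23^23 = 1, powers reduce modulo 23.
29 mod 23 = 6
So ω_23^29 = ω_23^6 = e^(-2πi·6/23)

ω_23^29 = ω_23^6 = -0.0682-0.9977i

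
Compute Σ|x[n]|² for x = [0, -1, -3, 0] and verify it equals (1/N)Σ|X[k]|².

Time domain:
Σ|x[n]|² = |0|² + |-1|² + |-3|² + |0|² = 10.0000

Frequency domain:
(1/4)Σ|X[k]|² = (1/4)(|-4|² + |3+1i|² + |-2|² + |3-1i|²) = (1/4)·40.0000 = 10.0000

Both sides agree, confirming Parseval's theorem.

Σ|x[n]|² = (1/N)Σ|X[k]|² = 10.0000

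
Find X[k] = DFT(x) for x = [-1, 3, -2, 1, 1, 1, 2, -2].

X[k] = Σ(n=0 to 7) x[n] · ω_8^(nk)
where ω_8 = e^(-2πi/8)

Computing each X[k]:
X[0] = 3
X[1] = -2.7071+0.4645i
X[2] = -5i
X[3] = -1.2929-7.5355i
X[4] = -3
X[5] = -1.2929+7.5355i
X[6] = 5i
X[7] = -2.7071-0.4645i

X = [3, -2.7071+0.4645i, -5i, -1.2929-7.5355i, -3, -1.2929+7.5355i, 5i, -2.7071-0.4645i]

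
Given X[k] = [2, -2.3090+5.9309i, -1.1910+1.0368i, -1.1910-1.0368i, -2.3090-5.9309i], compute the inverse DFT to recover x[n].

x[n] = (1/5) Σ(k=0 to 4) X[k] · e^(2πikn/5)

Computing each x[n]:
x[0] = -1
x[1] = -2
x[2] = 0
x[3] = 2
x[4] = 3

x = [-1, -2, 0, 2, 3]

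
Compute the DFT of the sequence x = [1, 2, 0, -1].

X[k] = Σ(n=0 to 3) x[n] · ω_4^(nk)
where ω_4 = e^(-2πi/4)

Computing each X[k]:
X[0] = 2
X[1] = 1-3i
X[2] = 0
X[3] = 1+3i

X = [2, 1-3i, 0, 1+3i]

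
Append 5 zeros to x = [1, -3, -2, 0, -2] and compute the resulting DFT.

Original 5-point DFT: [-6, 1.0729+2.1266i, 4.4271-1.3143i, 4.4271+1.3143i, 1.0729-2.1266i]
Zero-padded 10-point DFT provides frequency interpolation.

DFT_10([x, 0, ...]) = [-6, -0.4271+4.8410i, 1.0729+2.1266i, 2.9271+3.5797i, 4.4271-1.3143i, 0, 4.4271+1.3143i, 2.9271-3.5797i, 1.0729-2.1266i, -0.4271-4.8410i]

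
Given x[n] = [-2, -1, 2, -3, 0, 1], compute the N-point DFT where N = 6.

X[k] = Σ(n=0 to 5) x[n] · ω_6^(nk)
where ω_6 = e^(-2πi/6)

Computing each X[k]:
X[0] = -3
X[1] = 0
X[2] = -6.0000+3.4641i
X[3] = 3
X[4] = -6.0000-3.4641i
X[5] = 0

X = [-3, 0, -6.0000+3.4641i, 3, -6.0000-3.4641i, 0]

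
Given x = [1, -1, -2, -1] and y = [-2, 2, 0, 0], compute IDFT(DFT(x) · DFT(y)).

(x ⊛ y)[n] = Σ(m=0 to 3) x[m] · y[(n-m) mod 4]

Computing each output sample:
(x ⊛ y)[0] = -4
(x ⊛ y)[1] = 4
(x ⊛ y)[2] = 2
(x ⊛ y)[3] = -2

x ⊛ y = [-4, 4, 2, -2]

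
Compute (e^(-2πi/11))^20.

Since ω_11^11 = 1, powers reduce modulo 11.
20 mod 11 = 9
So ω_11^20 = ω_11^9 = e^(-2πi·9/11)

ω_11^20 = ω_11^9 = 0.4154+0.9096i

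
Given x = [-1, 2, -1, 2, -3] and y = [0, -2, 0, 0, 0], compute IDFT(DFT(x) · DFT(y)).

(x ⊛ y)[n] = Σ(m=0 to 4) x[m] · y[(n-m) mod 5]

Computing each output sample:
(x ⊛ y)[0] = 6
(x ⊛ y)[1] = 2
(x ⊛ y)[2] = -4
(x ⊛ y)[3] = 2
(x ⊛ y)[4] = -4

x ⊛ y = [6, 2, -4, 2, -4]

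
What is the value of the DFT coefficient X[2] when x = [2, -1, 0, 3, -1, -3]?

X[2] = Σ(n=0 to 5) x[n] · ω_6^(2n) where ω_6 = e^(-2πi/6)
= (2)·ω_6^0 + (-1)·ω_6^2 + (0)·ω_6^4 + (3)·ω_6^6 + (-1)·ω_6^8 + (-3)·ω_6^10

X[2] = 7.5000-0.8660i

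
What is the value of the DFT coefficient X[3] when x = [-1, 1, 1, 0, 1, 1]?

X[3] = Σ(n=0 to 5) x[n] · ω_6^(3n) where ω_6 = e^(-2πi/6)
= (-1)·ω_6^0 + (1)·ω_6^3 + (1)·ω_6^6 + (0)·ω_6^9 + (1)·ω_6^12 + (1)·ω_6^15

X[3] = -1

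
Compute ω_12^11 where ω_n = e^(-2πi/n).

ω_12^11 = e^(-2πi·11/12)
= cos(-2π·11/12) + i·sin(-2π·11/12)
= cos(-22π/12) + i·sin(-22π/12)

ω_12^11 = cos(-22π/12) + i·sin(-22π/12) = 0.8660+0.5000i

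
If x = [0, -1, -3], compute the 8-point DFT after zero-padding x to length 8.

Original 3-point DFT: [-4, 2.0000-1.7321i, 2.0000+1.7321i]
Zero-padded 8-point DFT provides frequency interpolation.

DFT_8([x, 0, ...]) = [-4, -0.7071+3.7071i, 3+1i, 0.7071-2.2929i, -2, 0.7071+2.2929i, 3-1i, -0.7071-3.7071i]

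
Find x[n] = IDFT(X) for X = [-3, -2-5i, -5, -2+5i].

x[n] = (1/4) Σ(k=0 to 3) X[k] · e^(2πikn/4)

Computing each x[n]:
x[0] = -3
x[1] = 3
x[2] = -1
x[3] = -2

x = [-3, 3, -1, -2]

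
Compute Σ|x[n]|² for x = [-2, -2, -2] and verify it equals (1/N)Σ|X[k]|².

Time domain:
Σ|x[n]|² = |-2|² + |-2|² + |-2|² = 12.0000

Frequency domain:
(1/3)Σ|X[k]|² = (1/3)(|-6|² + |0|² + |0|²) = (1/3)·36.0000 = 12.0000

Both sides agree, confirming Parseval's theorem.

Σ|x[n]|² = (1/N)Σ|X[k]|² = 12.0000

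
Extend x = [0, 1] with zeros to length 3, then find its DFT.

Original 2-point DFT: [1, -1]
Zero-padded 3-point DFT provides frequency interpolation.

DFT_3([x, 0, ...]) = [1, -0.5000-0.8660i, -0.5000+0.8660i]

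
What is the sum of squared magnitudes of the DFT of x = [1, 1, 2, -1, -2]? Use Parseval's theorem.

Parseval: Σ|x[n]|² = (1/N)Σ|X[k]|², so Σ|X[k]|² = N·Σ|x[n]|² = 5·11.0000

Σ|X[k]|² = N·Σ|x[n]|² = 5·11.0000 = 55.0000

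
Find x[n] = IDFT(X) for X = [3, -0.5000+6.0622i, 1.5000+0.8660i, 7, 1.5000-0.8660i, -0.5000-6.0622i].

x[n] = (1/6) Σ(k=0 to 5) X[k] · e^(2πikn/6)

Computing each x[n]:
x[0] = 2
x[1] = -3
x[2] = 0
x[3] = 0
x[4] = 3
x[5] = 1

x = [2, -3, 0, 0, 3, 1]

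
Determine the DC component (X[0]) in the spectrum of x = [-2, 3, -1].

X[0] = Σ(n=0 to 2) x[n] · ω_3^0 = Σ x[n]
= (-2) + (3) + (-1)

X[0] = 0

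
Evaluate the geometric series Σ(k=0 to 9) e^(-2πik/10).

Sum of all nth roots of unity equals 0 for n > 1 (geometric series with r ≠ 1).

0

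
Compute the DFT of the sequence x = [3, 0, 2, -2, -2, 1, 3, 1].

X[k] = Σ(n=0 to 7) x[n] · ω_8^(nk)
where ω_8 = e^(-2πi/8)

Computing each X[k]:
X[0] = 6
X[1] = 6.4142+3.8284i
X[2] = -4-2i
X[3] = 3.5858+1.8284i
X[4] = 6
X[5] = 3.5858-1.8284i
X[6] = -4+2i
X[7] = 6.4142-3.8284i

X = [6, 6.4142+3.8284i, -4-2i, 3.5858+1.8284i, 6, 3.5858-1.8284i, -4+2i, 6.4142-3.8284i]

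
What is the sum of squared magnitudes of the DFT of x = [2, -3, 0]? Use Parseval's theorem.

Parseval: Σ|x[n]|² = (1/N)Σ|X[k]|², so Σ|X[k]|² = N·Σ|x[n]|² = 3·13.0000

Σ|X[k]|² = N·Σ|x[n]|² = 3·13.0000 = 39.0000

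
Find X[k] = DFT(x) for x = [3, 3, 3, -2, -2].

X[k] = Σ(n=0 to 4) x[n] · ω_5^(nk)
where ω_5 = e^(-2πi/5)

Computing each X[k]:
X[0] = 5
X[1] = 2.5000-7.6942i
X[2] = 2.5000+1.8164i
X[3] = 2.5000-1.8164i
X[4] = 2.5000+7.6942i

X = [5, 2.5000-7.6942i, 2.5000+1.8164i, 2.5000-1.8164i, 2.5000+7.6942i]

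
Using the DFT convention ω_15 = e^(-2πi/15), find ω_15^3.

ω_15^3 = e^(-2πi·3/15)
= cos(-2π·3/15) + i·sin(-2π·3/15)
= cos(-6π/15) + i·sin(-6π/15)

ω_15^3 = cos(-6π/15) + i·sin(-6π/15) = 0.3090-0.9511i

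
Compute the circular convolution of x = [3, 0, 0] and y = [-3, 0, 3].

(x ⊛ y)[n] = Σ(m=0 to 2) x[m] · y[(n-m) mod 3]

Computing each output sample:
(x ⊛ y)[0] = -9
(x ⊛ y)[1] = 0
(x ⊛ y)[2] = 9

x ⊛ y = [-9, 0, 9]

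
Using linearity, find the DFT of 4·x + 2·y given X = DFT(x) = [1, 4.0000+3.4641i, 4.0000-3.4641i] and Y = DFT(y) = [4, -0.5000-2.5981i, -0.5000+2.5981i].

By linearity: DFT(4x + 2y) = 4·DFT(x) + 2·DFT(y)
= 4·[1, 4.0000+3.4641i, 4.0000-3.4641i] + 2·[4, -0.5000-2.5981i, -0.5000+2.5981i]

Computing element-wise:
Z[0] = 4·(1) + 2·(4) = 12
Z[1] = 4·(4.0000+3.4641i) + 2·(-0.5000-2.5981i) = 15.0000+8.6602i
Z[2] = 4·(4.0000-3.4641i) + 2·(-0.5000+2.5981i) = 15.0000-8.6602i

DFT(4x + 2y) = 4·X + 2·Y = [12, 15.0000+8.6602i, 15.0000-8.6602i]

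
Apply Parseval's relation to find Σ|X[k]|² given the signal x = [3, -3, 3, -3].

Parseval: Σ|x[n]|² = (1/N)Σ|X[k]|², so Σ|X[k]|² = N·Σ|x[n]|² = 4·36.0000

Σ|X[k]|² = N·Σ|x[n]|² = 4·36.0000 = 144.0000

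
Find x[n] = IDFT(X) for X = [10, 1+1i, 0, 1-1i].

x[n] = (1/4) Σ(k=0 to 3) X[k] · e^(2πikn/4)

Computing each x[n]:
x[0] = 3
x[1] = 2
x[2] = 2
x[3] = 3

x = [3, 2, 2, 3]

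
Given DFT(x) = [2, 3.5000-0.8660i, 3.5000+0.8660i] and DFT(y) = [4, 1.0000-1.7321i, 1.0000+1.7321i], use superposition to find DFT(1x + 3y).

By linearity: DFT(1x + 3y) = 1·DFT(x) + 3·DFT(y)
= 1·[2, 3.5000-0.8660i, 3.5000+0.8660i] + 3·[4, 1.0000-1.7321i, 1.0000+1.7321i]

Computing element-wise:
Z[0] = 1·(2) + 3·(4) = 14
Z[1] = 1·(3.5000-0.8660i) + 3·(1.0000-1.7321i) = 6.5000-6.0623i
Z[2] = 1·(3.5000+0.8660i) + 3·(1.0000+1.7321i) = 6.5000+6.0623i

DFT(1x + 3y) = 1·X + 3·Y = [14, 6.5000-6.0623i, 6.5000+6.0623i]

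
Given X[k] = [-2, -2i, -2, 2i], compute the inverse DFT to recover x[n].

x[n] = (1/4) Σ(k=0 to 3) X[k] · e^(2πikn/4)

Computing each x[n]:
x[0] = -1
x[1] = 1
x[2] = -1
x[3] = -1

x = [-1, 1, -1, -1]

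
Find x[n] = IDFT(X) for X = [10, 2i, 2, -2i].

x[n] = (1/4) Σ(k=0 to 3) X[k] · e^(2πikn/4)

Computing each x[n]:
x[0] = 3
x[1] = 1
x[2] = 3
x[3] = 3

x = [3, 1, 3, 3]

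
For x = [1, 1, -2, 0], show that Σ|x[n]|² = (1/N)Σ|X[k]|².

Time domain:
Σ|x[n]|² = |1|² + |1|² + |-2|² + |0|² = 6.0000

Frequency domain:
(1/4)Σ|X[k]|² = (1/4)(|0|² + |3-1i|² + |-2|² + |3+1i|²) = (1/4)·24.0000 = 6.0000

Both sides agree, confirming Parseval's theorem.

Σ|x[n]|² = (1/N)Σ|X[k]|² = 6.0000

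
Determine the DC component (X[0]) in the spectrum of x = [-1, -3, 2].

X[0] = Σ(n=0 to 2) x[n] · ω_3^0 = Σ x[n]
= (-1) + (-3) + (2)

X[0] = -2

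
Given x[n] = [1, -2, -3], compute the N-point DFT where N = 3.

X[k] = Σ(n=0 to 2) x[n] · ω_3^(nk)
where ω_3 = e^(-2πi/3)

Computing each X[k]:
X[0] = -4
X[1] = 3.5000-0.8660i
X[2] = 3.5000+0.8660i

X = [-4, 3.5000-0.8660i, 3.5000+0.8660i]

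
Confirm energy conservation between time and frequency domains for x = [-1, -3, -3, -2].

Time domain:
Σ|x[n]|² = |-1|² + |-3|² + |-3|² + |-2|² = 23.0000

Frequency domain:
(1/4)Σ|X[k]|² = (1/4)(|-9|² + |2+1i|² + |1|² + |2-1i|²) = (1/4)·92.0000 = 23.0000

Both sides agree, confirming Parseval's theorem.

Σ|x[n]|² = (1/N)Σ|X[k]|² = 23.0000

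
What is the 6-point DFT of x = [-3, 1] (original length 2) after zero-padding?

Original 2-point DFT: [-2, -4]
Zero-padded 6-point DFT provides frequency interpolation.

DFT_6([x, 0, ...]) = [-2, -2.5000-0.8660i, -3.5000-0.8660i, -4, -3.5000+0.8660i, -2.5000+0.8660i]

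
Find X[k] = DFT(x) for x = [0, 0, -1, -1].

X[k] = Σ(n=0 to 3) x[n] · ω_4^(nk)
where ω_4 = e^(-2πi/4)

Computing each X[k]:
X[0] = -2
X[1] = 1-1i
X[2] = 0
X[3] = 1+1i

X = [-2, 1-1i, 0, 1+1i]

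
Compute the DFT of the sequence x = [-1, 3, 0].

X[k] = Σ(n=0 to 2) x[n] · ω_3^(nk)
where ω_3 = e^(-2πi/3)

Computing each X[k]:
X[0] = 2
X[1] = -2.5000-2.5981i
X[2] = -2.5000+2.5981i

X = [2, -2.5000-2.5981i, -2.5000+2.5981i]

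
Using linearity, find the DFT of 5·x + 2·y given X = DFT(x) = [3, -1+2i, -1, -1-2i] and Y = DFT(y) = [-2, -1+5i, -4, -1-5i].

By linearity: DFT(5x + 2y) = 5·DFT(x) + 2·DFT(y)
= 5·[3, -1+2i, -1, -1-2i] + 2·[-2, -1+5i, -4, -1-5i]

Computing element-wise:
Z[0] = 5·(3) + 2·(-2) = 11
Z[1] = 5·(-1+2i) + 2·(-1+5i) = -7+20i
Z[2] = 5·(-1) + 2·(-4) = -13
Z[3] = 5·(-1-2i) + 2·(-1-5i) = -7-20i

DFT(5x + 2y) = 5·X + 2·Y = [11, -7+20i, -13, -7-20i]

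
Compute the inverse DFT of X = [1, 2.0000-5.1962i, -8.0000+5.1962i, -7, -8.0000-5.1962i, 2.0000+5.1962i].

x[n] = (1/6) Σ(k=0 to 5) X[k] · e^(2πikn/6)

Computing each x[n]:
x[0] = -3
x[1] = 3
x[2] = 3
x[3] = -2
x[4] = -3
x[5] = 3

x = [-3, 3, 3, -2, -3, 3]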